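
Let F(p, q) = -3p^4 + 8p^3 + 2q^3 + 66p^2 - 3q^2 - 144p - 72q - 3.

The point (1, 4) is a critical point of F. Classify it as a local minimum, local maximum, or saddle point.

The mixed partial ∂²F/∂p∂q is 0, so the Hessian at any point is diag(F_pp, F_qq) = diag(12(-3p^2 + 4p + 11), 6(2q - 1)).
At (1, 4): H = diag(144, 42).
Both eigenvalues are positive, so H is positive definite: a local minimum.

local minimum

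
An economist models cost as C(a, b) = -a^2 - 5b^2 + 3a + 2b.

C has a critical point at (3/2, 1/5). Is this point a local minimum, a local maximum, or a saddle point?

The Hessian of C is constant: H = [[-2, 0], [0, -10]].
det(H) = (-2)·(-10) − 0² = 20.
det(H) > 0 and tr(H) = -12 < 0, so H is negative definite and the point is a local maximum.

local maximum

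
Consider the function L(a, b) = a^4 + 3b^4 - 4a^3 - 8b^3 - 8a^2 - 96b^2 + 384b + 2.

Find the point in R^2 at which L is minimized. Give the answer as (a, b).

L(a,b) separates as P(a) + Q(b) + 2, so its minimum is min P + min Q + 2.
P'(a) = 4a(a - 4)(a + 1) vanishes at a ∈ {-1, 0, 4}; Q'(b) = 12(b - 4)(b - 2)(b + 4) vanishes at b ∈ {-4, 2, 4}.
Local minima of P (where P''>0): P(-1)=-3, P(4)=-128. Local minima of Q: Q(-4)=-1792, Q(4)=256.
So the global minimum of L is P(4) + Q(-4) + 2 = -128 − 1792 + 2 = -1918, attained at (4, -4).

(4, -4)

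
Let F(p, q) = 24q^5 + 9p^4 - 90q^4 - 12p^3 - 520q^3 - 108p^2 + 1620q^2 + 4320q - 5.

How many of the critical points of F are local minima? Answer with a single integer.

4

F separates as a function of p plus a function of q, so ∇F=0 decouples.
∂F/∂p = 36p(p - 3)(p + 2) = 0 at p ∈ {-2, 0, 3}; ∂F/∂q = 120(q - 4)(q - 3)(q + 1)(q + 3) = 0 at q ∈ {-3, -1, 3, 4}.
The Hessian is diagonal: diag(F_pp, F_qq). Second derivatives: F_pp(-2)=360, F_pp(0)=-216, F_pp(3)=540; F_qq(-3)=-10080, F_qq(-1)=4800, F_qq(3)=-2880, F_qq(4)=4200.
Local minima occur where both diagonal entries positive: (-2, -1), (-2, 4), (3, -1), (3, 4). Count: 4.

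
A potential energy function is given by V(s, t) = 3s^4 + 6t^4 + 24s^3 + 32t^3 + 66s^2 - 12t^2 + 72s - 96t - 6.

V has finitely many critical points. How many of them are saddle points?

V separates as a function of s plus a function of t, so ∇V=0 decouples.
∂V/∂s = 12(s + 1)(s + 2)(s + 3) = 0 at s ∈ {-3, -2, -1}; ∂V/∂t = 24(t - 1)(t + 1)(t + 4) = 0 at t ∈ {-4, -1, 1}.
The Hessian is diagonal: diag(V_ss, V_tt). Second derivatives: V_ss(-3)=24, V_ss(-2)=-12, V_ss(-1)=24; V_tt(-4)=360, V_tt(-1)=-144, V_tt(1)=240.
Saddle points occur where the two diagonal entries have opposite signs: (-3, -1), (-2, -4), (-2, 1), (-1, -1). Count: 4.

4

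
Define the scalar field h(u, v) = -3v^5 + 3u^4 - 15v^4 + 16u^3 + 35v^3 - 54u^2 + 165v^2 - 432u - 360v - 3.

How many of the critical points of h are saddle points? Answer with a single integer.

6

h separates as a function of u plus a function of v, so ∇h=0 decouples.
∂h/∂u = 12(u - 3)(u + 3)(u + 4) = 0 at u ∈ {-4, -3, 3}; ∂h/∂v = -15(v - 2)(v - 1)(v + 3)(v + 4) = 0 at v ∈ {-4, -3, 1, 2}.
The Hessian is diagonal: diag(h_uu, h_vv). Second derivatives: h_uu(-4)=84, h_uu(-3)=-72, h_uu(3)=504; h_vv(-4)=450, h_vv(-3)=-300, h_vv(1)=300, h_vv(2)=-450.
Saddle points occur where the two diagonal entries have opposite signs: (-4, -3), (-4, 2), (-3, -4), (-3, 1), (3, -3), (3, 2). Count: 6.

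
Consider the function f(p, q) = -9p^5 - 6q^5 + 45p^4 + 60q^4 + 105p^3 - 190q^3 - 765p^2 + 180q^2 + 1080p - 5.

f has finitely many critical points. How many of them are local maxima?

4

f separates as a function of p plus a function of q, so ∇f=0 decouples.
∂f/∂p = -45(p - 4)(p - 2)(p - 1)(p + 3) = 0 at p ∈ {-3, 1, 2, 4}; ∂f/∂q = -30q(q - 4)(q - 3)(q - 1) = 0 at q ∈ {0, 1, 3, 4}.
The Hessian is diagonal: diag(f_pp, f_qq). Second derivatives: f_pp(-3)=6300, f_pp(1)=-540, f_pp(2)=450, f_pp(4)=-1890; f_qq(0)=360, f_qq(1)=-180, f_qq(3)=180, f_qq(4)=-360.
Local maxima occur where both diagonal entries negative: (1, 1), (1, 4), (4, 1), (4, 4). Count: 4.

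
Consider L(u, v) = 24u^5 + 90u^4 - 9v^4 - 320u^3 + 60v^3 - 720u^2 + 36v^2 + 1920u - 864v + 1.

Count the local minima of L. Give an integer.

2

L separates as a function of u plus a function of v, so ∇L=0 decouples.
∂L/∂u = 120(u - 2)(u - 1)(u + 2)(u + 4) = 0 at u ∈ {-4, -2, 1, 2}; ∂L/∂v = -36(v - 4)(v - 3)(v + 2) = 0 at v ∈ {-2, 3, 4}.
The Hessian is diagonal: diag(L_uu, L_vv). Second derivatives: L_uu(-4)=-7200, L_uu(-2)=2880, L_uu(1)=-1800, L_uu(2)=2880; L_vv(-2)=-1080, L_vv(3)=180, L_vv(4)=-216.
Local minima occur where both diagonal entries positive: (-2, 3), (2, 3). Count: 2.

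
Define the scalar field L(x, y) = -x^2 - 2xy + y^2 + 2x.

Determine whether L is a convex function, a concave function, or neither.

neither

L is quadratic, so its Hessian is the constant matrix H = [[-2, -2], [-2, 2]].
det(H) = -8, tr(H) = 0.
det(H) < 0, so H is indefinite: neither convex nor concave.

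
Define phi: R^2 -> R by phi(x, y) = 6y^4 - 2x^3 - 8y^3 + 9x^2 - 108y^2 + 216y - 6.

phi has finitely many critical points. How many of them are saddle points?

3

phi separates as a function of x plus a function of y, so ∇phi=0 decouples.
∂phi/∂x = -6x(x - 3) = 0 at x ∈ {0, 3}; ∂phi/∂y = 24(y - 3)(y - 1)(y + 3) = 0 at y ∈ {-3, 1, 3}.
The Hessian is diagonal: diag(phi_xx, phi_yy). Second derivatives: phi_xx(0)=18, phi_xx(3)=-18; phi_yy(-3)=576, phi_yy(1)=-192, phi_yy(3)=288.
Saddle points occur where the two diagonal entries have opposite signs: (0, 1), (3, -3), (3, 3). Count: 3.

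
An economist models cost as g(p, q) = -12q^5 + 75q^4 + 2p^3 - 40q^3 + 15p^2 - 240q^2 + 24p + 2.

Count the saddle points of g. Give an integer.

g separates as a function of p plus a function of q, so ∇g=0 decouples.
∂g/∂p = 6(p + 1)(p + 4) = 0 at p ∈ {-4, -1}; ∂g/∂q = -60q(q - 4)(q - 2)(q + 1) = 0 at q ∈ {-1, 0, 2, 4}.
The Hessian is diagonal: diag(g_pp, g_qq). Second derivatives: g_pp(-4)=-18, g_pp(-1)=18; g_qq(-1)=900, g_qq(0)=-480, g_qq(2)=720, g_qq(4)=-2400.
Saddle points occur where the two diagonal entries have opposite signs: (-4, -1), (-4, 2), (-1, 0), (-1, 4). Count: 4.

4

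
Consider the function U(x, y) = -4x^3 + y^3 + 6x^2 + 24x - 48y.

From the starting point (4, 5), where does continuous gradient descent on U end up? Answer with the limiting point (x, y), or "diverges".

U is separable, so gradient descent decouples: x follows -∂U/∂x, y follows -∂U/∂y.
∂U/∂x = -12(x - 2)(x + 1); at x=4 this is -120, so x increases.
∂U/∂y = 3(y - 4)(y + 4); at y=5 this is 27, so y decreases.
The x-coordinate has no critical point in that direction and runs off to infinity.

diverges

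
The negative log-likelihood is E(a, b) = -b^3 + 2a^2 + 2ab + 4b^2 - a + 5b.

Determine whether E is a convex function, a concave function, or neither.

neither

The term -b^3 is cubic, so the Hessian is not constant.
∂²E/∂b² = -6b + 8, which takes both signs as b varies (negative for sufficiently large b). A diagonal entry of the Hessian changing sign means the Hessian is neither positive- nor negative-semidefinite on all of R^2.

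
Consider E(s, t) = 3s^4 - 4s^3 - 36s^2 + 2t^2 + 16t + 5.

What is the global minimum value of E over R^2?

E(s,t) separates as P(s) + Q(t) + 5, so its minimum is min P + min Q + 5.
P'(s) = 12s(s - 3)(s + 2) vanishes at s ∈ {-2, 0, 3}; Q'(t) = 4(t + 4) vanishes at t ∈ {-4}.
Local minima of P (where P''>0): P(-2)=-64, P(3)=-189. Local minima of Q: Q(-4)=-32.
So the global minimum of E is P(3) + Q(-4) + 5 = -189 − 32 + 5 = -216, attained at (3, -4).

-216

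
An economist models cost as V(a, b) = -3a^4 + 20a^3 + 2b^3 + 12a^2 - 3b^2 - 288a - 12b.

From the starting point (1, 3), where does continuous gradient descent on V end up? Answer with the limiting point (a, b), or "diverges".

(3, 2)

V is separable, so gradient descent decouples: a follows -∂V/∂a, b follows -∂V/∂b.
∂V/∂a = -12(a - 4)(a - 3)(a + 2); at a=1 this is -216, so a increases.
∂V/∂b = 6(b - 2)(b + 1); at b=3 this is 24, so b decreases.
a converges to its nearest critical value 3 (a local min of the a-part); b converges to 2. The iterate converges to (3, 2).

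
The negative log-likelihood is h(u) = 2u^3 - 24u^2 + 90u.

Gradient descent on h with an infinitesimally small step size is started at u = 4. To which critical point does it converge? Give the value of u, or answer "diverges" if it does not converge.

5

h'(u) = 6(u - 5)(u - 3), so h'(4) = -6.
Gradient descent moves in the -h' direction, i.e. u is increasing.
The nearest critical point in that direction is u = 5, where h'' = 12 > 0 (a local minimum). The iterate converges there.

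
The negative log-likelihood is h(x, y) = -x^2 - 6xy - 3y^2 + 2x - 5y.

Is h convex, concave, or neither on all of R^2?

h is quadratic, so its Hessian is the constant matrix H = [[-2, -6], [-6, -6]].
det(H) = -24, tr(H) = -8.
det(H) < 0, so H is indefinite: neither convex nor concave.

neither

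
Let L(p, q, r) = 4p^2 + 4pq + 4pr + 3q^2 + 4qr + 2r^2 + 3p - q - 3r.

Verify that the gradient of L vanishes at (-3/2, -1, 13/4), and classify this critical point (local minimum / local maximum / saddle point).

local minimum

∇L = (8p + 4q + 4r + 3, 4p + 6q + 4r - 1, 4p + 4q + 4r - 3); substituting (-3/2, -1, 13/4) gives ∇L = (0, 0, 0), so (-3/2, -1, 13/4) is indeed a critical point.
The Hessian is constant: H = [[8, 4, 4], [4, 6, 4], [4, 4, 4]].
Leading principal minors: Δ₁ = 8, Δ₂ = 32, Δ₃ = 32.
All leading minors are positive, so H is positive definite: a local minimum.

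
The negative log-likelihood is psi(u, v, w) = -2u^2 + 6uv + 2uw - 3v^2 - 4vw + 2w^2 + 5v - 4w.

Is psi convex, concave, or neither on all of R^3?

neither

psi is quadratic, so its Hessian is the constant matrix H = [[-4, 6, 2], [6, -6, -4], [2, -4, 4]].
Leading principal minors: -4, -12, -56.
Neither pattern holds ⇒ H is indefinite ⇒ neither convex nor concave.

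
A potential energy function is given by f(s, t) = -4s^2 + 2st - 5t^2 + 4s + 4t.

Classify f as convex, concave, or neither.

concave

f is quadratic, so its Hessian is the constant matrix H = [[-8, 2], [2, -10]].
det(H) = 76, tr(H) = -18.
det(H) > 0 and tr(H) < 0, so H is negative definite everywhere: concave.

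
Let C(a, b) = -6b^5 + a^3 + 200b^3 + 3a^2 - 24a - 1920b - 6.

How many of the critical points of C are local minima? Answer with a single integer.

C separates as a function of a plus a function of b, so ∇C=0 decouples.
∂C/∂a = 3(a - 2)(a + 4) = 0 at a ∈ {-4, 2}; ∂C/∂b = -30(b - 4)(b - 2)(b + 2)(b + 4) = 0 at b ∈ {-4, -2, 2, 4}.
The Hessian is diagonal: diag(C_aa, C_bb). Second derivatives: C_aa(-4)=-18, C_aa(2)=18; C_bb(-4)=2880, C_bb(-2)=-1440, C_bb(2)=1440, C_bb(4)=-2880.
Local minima occur where both diagonal entries positive: (2, -4), (2, 2). Count: 2.

2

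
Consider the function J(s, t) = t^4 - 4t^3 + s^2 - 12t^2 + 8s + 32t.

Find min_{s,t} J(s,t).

-80

J(s,t) separates as P(s) + Q(t), so its minimum is min P + min Q.
P'(s) = 2s + 8 vanishes at s ∈ {-4}; Q'(t) = 4(t - 4)(t - 1)(t + 2) vanishes at t ∈ {-2, 1, 4}.
Local minima of P (where P''>0): P(-4)=-16. Local minima of Q: Q(-2)=-64, Q(4)=-64.
So the global minimum of J is P(-4) + Q(-2) = -16 − 64 = -80, attained at (-4, -2).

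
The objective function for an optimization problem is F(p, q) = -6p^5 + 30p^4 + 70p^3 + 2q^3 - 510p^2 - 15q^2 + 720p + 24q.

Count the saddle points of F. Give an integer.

4

F separates as a function of p plus a function of q, so ∇F=0 decouples.
∂F/∂p = -30(p - 4)(p - 2)(p - 1)(p + 3) = 0 at p ∈ {-3, 1, 2, 4}; ∂F/∂q = 6(q - 4)(q - 1) = 0 at q ∈ {1, 4}.
The Hessian is diagonal: diag(F_pp, F_qq). Second derivatives: F_pp(-3)=4200, F_pp(1)=-360, F_pp(2)=300, F_pp(4)=-1260; F_qq(1)=-18, F_qq(4)=18.
Saddle points occur where the two diagonal entries have opposite signs: (-3, 1), (1, 4), (2, 1), (4, 4). Count: 4.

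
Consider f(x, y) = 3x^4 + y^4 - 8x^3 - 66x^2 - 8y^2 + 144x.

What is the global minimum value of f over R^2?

f(x,y) separates as P(x) + Q(y), so its minimum is min P + min Q.
P'(x) = 12(x - 4)(x - 1)(x + 3) vanishes at x ∈ {-3, 1, 4}; Q'(y) = 4y(y - 2)(y + 2) vanishes at y ∈ {-2, 0, 2}.
Local minima of P (where P''>0): P(-3)=-567, P(4)=-224. Local minima of Q: Q(-2)=-16, Q(2)=-16.
So the global minimum of f is P(-3) + Q(-2) = -567 − 16 = -583, attained at (-3, -2).

-583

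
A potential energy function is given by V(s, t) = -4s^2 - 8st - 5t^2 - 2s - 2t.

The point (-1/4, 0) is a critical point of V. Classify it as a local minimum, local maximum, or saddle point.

The Hessian of V is constant: H = [[-8, -8], [-8, -10]].
det(H) = (-8)·(-10) − (-8)² = 16.
det(H) > 0 and tr(H) = -18 < 0, so H is negative definite and the point is a local maximum.

local maximum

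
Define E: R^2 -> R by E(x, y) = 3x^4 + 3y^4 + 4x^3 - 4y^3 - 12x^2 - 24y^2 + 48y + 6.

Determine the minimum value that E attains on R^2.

-138

E(x,y) separates as P(x) + Q(y) + 6, so its minimum is min P + min Q + 6.
P'(x) = 12x(x - 1)(x + 2) vanishes at x ∈ {-2, 0, 1}; Q'(y) = 12(y - 2)(y - 1)(y + 2) vanishes at y ∈ {-2, 1, 2}.
Local minima of P (where P''>0): P(-2)=-32, P(1)=-5. Local minima of Q: Q(-2)=-112, Q(2)=16.
So the global minimum of E is P(-2) + Q(-2) + 6 = -32 − 112 + 6 = -138, attained at (-2, -2).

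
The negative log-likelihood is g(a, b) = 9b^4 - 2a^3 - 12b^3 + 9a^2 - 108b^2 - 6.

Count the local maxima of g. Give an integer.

g separates as a function of a plus a function of b, so ∇g=0 decouples.
∂g/∂a = -6a(a - 3) = 0 at a ∈ {0, 3}; ∂g/∂b = 36b(b - 3)(b + 2) = 0 at b ∈ {-2, 0, 3}.
The Hessian is diagonal: diag(g_aa, g_bb). Second derivatives: g_aa(0)=18, g_aa(3)=-18; g_bb(-2)=360, g_bb(0)=-216, g_bb(3)=540.
Local maxima occur where both diagonal entries negative: (3, 0). Count: 1.

1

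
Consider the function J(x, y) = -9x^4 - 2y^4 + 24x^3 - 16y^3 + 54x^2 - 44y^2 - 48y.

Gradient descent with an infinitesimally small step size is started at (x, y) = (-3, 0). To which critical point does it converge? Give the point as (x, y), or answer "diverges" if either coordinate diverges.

J is separable, so gradient descent decouples: x follows -∂J/∂x, y follows -∂J/∂y.
∂J/∂x = -36x(x - 3)(x + 1); at x=-3 this is 1296, so x decreases.
∂J/∂y = -8(y + 1)(y + 2)(y + 3); at y=0 this is -48, so y increases.
The x-coordinate has no critical point in that direction and runs off to infinity.

diverges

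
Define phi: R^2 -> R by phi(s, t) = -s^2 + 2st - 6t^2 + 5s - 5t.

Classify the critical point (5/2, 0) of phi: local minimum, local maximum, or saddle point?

The Hessian of phi is constant: H = [[-2, 2], [2, -12]].
det(H) = (-2)·(-12) − 2² = 20.
det(H) > 0 and tr(H) = -14 < 0, so H is negative definite and the point is a local maximum.

local maximum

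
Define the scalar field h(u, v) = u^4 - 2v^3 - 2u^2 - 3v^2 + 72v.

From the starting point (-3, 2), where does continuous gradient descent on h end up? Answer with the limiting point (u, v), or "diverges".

(-1, -4)

h is separable, so gradient descent decouples: u follows -∂h/∂u, v follows -∂h/∂v.
∂h/∂u = 4u(u - 1)(u + 1); at u=-3 this is -96, so u increases.
∂h/∂v = -6(v - 3)(v + 4); at v=2 this is 36, so v decreases.
u converges to its nearest critical value -1 (a local min of the u-part); v converges to -4. The iterate converges to (-1, -4).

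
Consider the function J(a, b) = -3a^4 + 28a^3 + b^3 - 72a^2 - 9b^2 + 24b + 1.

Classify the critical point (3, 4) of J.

local minimum

The mixed partial ∂²J/∂a∂b is 0, so the Hessian at any point is diag(J_aa, J_bb) = diag(12(-3a^2 + 14a - 12), 6(b - 3)).
At (3, 4): H = diag(36, 6).
Both eigenvalues are positive, so H is positive definite: a local minimum.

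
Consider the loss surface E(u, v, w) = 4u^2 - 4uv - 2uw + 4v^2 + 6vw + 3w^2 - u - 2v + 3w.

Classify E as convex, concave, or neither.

E is quadratic, so its Hessian is the constant matrix H = [[8, -4, -2], [-4, 8, 6], [-2, 6, 6]].
Leading principal minors: 8, 48, 64.
All positive ⇒ H ≻ 0 ⇒ convex.

convex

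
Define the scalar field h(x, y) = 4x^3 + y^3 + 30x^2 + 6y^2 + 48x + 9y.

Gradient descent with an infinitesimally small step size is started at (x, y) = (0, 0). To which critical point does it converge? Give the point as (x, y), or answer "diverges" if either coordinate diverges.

h is separable, so gradient descent decouples: x follows -∂h/∂x, y follows -∂h/∂y.
∂h/∂x = 12(x + 1)(x + 4); at x=0 this is 48, so x decreases.
∂h/∂y = 3(y + 1)(y + 3); at y=0 this is 9, so y decreases.
x converges to its nearest critical value -1 (a local min of the x-part); y converges to -1. The iterate converges to (-1, -1).

(-1, -1)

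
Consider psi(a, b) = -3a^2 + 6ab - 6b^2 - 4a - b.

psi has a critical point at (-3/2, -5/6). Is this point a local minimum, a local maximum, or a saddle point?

local maximum

The Hessian of psi is constant: H = [[-6, 6], [6, -12]].
det(H) = (-6)·(-12) − 6² = 36.
det(H) > 0 and tr(H) = -18 < 0, so H is negative definite and the point is a local maximum.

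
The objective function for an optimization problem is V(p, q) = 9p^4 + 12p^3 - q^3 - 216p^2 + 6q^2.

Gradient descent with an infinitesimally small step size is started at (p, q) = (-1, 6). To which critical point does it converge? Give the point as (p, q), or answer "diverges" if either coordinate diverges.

diverges

V is separable, so gradient descent decouples: p follows -∂V/∂p, q follows -∂V/∂q.
∂V/∂p = 36p(p - 3)(p + 4); at p=-1 this is 432, so p decreases.
∂V/∂q = -3q(q - 4); at q=6 this is -36, so q increases.
The q-coordinate has no critical point in that direction and runs off to infinity.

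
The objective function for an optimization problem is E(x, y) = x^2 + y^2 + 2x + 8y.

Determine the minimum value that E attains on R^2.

-17

E(x,y) separates as P(x) + Q(y), so its minimum is min P + min Q.
P'(x) = 2x + 2 vanishes at x ∈ {-1}; Q'(y) = 2y + 8 vanishes at y ∈ {-4}.
Local minima of P (where P''>0): P(-1)=-1. Local minima of Q: Q(-4)=-16.
So the global minimum of E is P(-1) + Q(-4) = -1 − 16 = -17, attained at (-1, -4).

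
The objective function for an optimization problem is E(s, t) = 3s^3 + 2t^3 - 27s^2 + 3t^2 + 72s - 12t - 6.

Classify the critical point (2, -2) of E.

The mixed partial ∂²E/∂s∂t is 0, so the Hessian at any point is diag(E_ss, E_tt) = diag(18(s - 3), 6(2t + 1)).
At (2, -2): H = diag(-18, -18).
Both eigenvalues are negative, so H is negative definite: a local maximum.

local maximum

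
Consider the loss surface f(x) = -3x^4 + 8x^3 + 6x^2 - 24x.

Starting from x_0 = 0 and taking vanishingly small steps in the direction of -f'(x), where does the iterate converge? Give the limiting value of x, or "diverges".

1

f'(x) = -12(x - 2)(x - 1)(x + 1), so f'(0) = -24.
Gradient descent moves in the -f' direction, i.e. x is increasing.
The nearest critical point in that direction is x = 1, where f'' = 24 > 0 (a local minimum). The iterate converges there.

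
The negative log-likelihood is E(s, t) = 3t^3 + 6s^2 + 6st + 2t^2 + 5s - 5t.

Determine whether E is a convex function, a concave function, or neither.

neither

The term 3t^3 is cubic, so the Hessian is not constant.
∂²E/∂t² = 18t + 4, which takes both signs as t varies (negative for sufficiently negative t). A diagonal entry of the Hessian changing sign means the Hessian is neither positive- nor negative-semidefinite on all of R^2.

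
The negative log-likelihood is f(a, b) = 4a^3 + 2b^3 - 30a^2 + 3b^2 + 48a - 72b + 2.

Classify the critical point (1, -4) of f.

The mixed partial ∂²f/∂a∂b is 0, so the Hessian at any point is diag(f_aa, f_bb) = diag(12(2a - 5), 6(2b + 1)).
At (1, -4): H = diag(-36, -42).
Both eigenvalues are negative, so H is negative definite: a local maximum.

local maximum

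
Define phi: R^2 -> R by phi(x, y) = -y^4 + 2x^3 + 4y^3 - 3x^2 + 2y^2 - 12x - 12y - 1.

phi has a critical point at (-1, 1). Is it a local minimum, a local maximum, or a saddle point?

saddle point

The mixed partial ∂²phi/∂x∂y is 0, so the Hessian at any point is diag(phi_xx, phi_yy) = diag(6(2x - 1), 4(-3y^2 + 6y + 1)).
At (-1, 1): H = diag(-18, 16).
The eigenvalues have opposite signs, so H is indefinite: a saddle point.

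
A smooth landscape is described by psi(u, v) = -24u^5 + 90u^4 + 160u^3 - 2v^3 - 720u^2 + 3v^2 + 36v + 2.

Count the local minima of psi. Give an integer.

psi separates as a function of u plus a function of v, so ∇psi=0 decouples.
∂psi/∂u = -120u(u - 3)(u - 2)(u + 2) = 0 at u ∈ {-2, 0, 2, 3}; ∂psi/∂v = -6(v - 3)(v + 2) = 0 at v ∈ {-2, 3}.
The Hessian is diagonal: diag(psi_uu, psi_vv). Second derivatives: psi_uu(-2)=4800, psi_uu(0)=-1440, psi_uu(2)=960, psi_uu(3)=-1800; psi_vv(-2)=30, psi_vv(3)=-30.
Local minima occur where both diagonal entries positive: (-2, -2), (2, -2). Count: 2.

2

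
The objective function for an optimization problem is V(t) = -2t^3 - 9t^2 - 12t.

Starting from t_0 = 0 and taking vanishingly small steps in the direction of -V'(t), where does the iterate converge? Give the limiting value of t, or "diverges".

diverges

V'(t) = -6(t + 1)(t + 2), so V'(0) = -12.
Gradient descent moves in the -V' direction, i.e. t is increasing.
There is no critical point above t=0, and V' keeps the same sign, so the iterate runs off to +∞.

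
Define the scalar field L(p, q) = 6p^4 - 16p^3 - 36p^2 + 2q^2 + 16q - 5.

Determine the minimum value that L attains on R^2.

-307

L(p,q) separates as A(p) + B(q) − 5, so its minimum is min A + min B − 5.
A'(p) = 24p(p - 3)(p + 1) vanishes at p ∈ {-1, 0, 3}; B'(q) = 4q + 16 vanishes at q ∈ {-4}.
Local minima of A (where A''>0): A(-1)=-14, A(3)=-270. Local minima of B: B(-4)=-32.
So the global minimum of L is A(3) + B(-4) − 5 = -270 − 32 − 5 = -307, attained at (3, -4).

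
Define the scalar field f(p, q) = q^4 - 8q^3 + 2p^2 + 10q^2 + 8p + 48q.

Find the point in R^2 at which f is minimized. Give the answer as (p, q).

(-2, -1)

f(p,q) separates as A(p) + B(q), so its minimum is min A + min B.
A'(p) = 4p + 8 vanishes at p ∈ {-2}; B'(q) = 4(q - 4)(q - 3)(q + 1) vanishes at q ∈ {-1, 3, 4}.
Local minima of A (where A''>0): A(-2)=-8. Local minima of B: B(-1)=-29, B(4)=96.
So the global minimum of f is A(-2) + B(-1) = -8 − 29 = -37, attained at (-2, -1).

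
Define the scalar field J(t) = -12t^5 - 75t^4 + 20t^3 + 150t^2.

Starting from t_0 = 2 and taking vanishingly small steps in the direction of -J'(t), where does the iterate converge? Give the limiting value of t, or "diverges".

J'(t) = -60t(t - 1)(t + 1)(t + 5), so J'(2) = -2520.
Gradient descent moves in the -J' direction, i.e. t is increasing.
There is no critical point above t=2, and J' keeps the same sign, so the iterate runs off to +∞.

diverges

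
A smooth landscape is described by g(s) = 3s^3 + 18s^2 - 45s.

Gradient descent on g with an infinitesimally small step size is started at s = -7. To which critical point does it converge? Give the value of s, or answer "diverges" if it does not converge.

diverges

g'(s) = 9(s - 1)(s + 5), so g'(-7) = 144.
Gradient descent moves in the -g' direction, i.e. s is decreasing.
There is no critical point below s=-7, and g' keeps the same sign, so the iterate runs off to −∞.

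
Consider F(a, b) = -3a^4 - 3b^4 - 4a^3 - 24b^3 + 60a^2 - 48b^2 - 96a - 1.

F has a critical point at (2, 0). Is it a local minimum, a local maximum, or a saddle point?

The mixed partial ∂²F/∂a∂b is 0, so the Hessian at any point is diag(F_aa, F_bb) = diag(12(-3a^2 - 2a + 10), -12(3b^2 + 12b + 8)).
At (2, 0): H = diag(-72, -96).
Both eigenvalues are negative, so H is negative definite: a local maximum.

local maximum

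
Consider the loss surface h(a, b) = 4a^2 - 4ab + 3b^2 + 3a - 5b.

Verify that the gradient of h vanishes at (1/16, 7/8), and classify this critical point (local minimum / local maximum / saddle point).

local minimum

∇h = (8a - 4b + 3, -4a + 6b - 5); substituting (1/16, 7/8) gives ∇h = (0, 0), so (1/16, 7/8) is indeed a critical point.
The Hessian of h is constant: H = [[8, -4], [-4, 6]].
det(H) = 8·6 − (-4)² = 32.
det(H) > 0 and tr(H) = 14 > 0, so H is positive definite and the point is a local minimum.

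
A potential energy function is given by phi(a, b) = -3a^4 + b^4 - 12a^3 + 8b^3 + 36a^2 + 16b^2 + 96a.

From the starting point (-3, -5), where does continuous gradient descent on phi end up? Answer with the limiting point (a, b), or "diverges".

(-1, -4)

phi is separable, so gradient descent decouples: a follows -∂phi/∂a, b follows -∂phi/∂b.
∂phi/∂a = -12(a - 2)(a + 1)(a + 4); at a=-3 this is -120, so a increases.
∂phi/∂b = 4b(b + 2)(b + 4); at b=-5 this is -60, so b increases.
a converges to its nearest critical value -1 (a local min of the a-part); b converges to -4. The iterate converges to (-1, -4).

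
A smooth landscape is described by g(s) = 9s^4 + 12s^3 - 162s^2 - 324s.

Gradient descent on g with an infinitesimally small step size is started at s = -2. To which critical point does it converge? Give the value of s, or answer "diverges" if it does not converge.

g'(s) = 36(s - 3)(s + 1)(s + 3), so g'(-2) = 180.
Gradient descent moves in the -g' direction, i.e. s is decreasing.
The nearest critical point in that direction is s = -3, where g'' = 432 > 0 (a local minimum). The iterate converges there.

-3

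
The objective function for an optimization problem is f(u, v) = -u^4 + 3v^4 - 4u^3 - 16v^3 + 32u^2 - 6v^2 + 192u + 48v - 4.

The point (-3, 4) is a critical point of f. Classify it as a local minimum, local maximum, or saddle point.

local minimum

The mixed partial ∂²f/∂u∂v is 0, so the Hessian at any point is diag(f_uu, f_vv) = diag(4(-3u^2 - 6u + 16), 12(3v^2 - 8v - 1)).
At (-3, 4): H = diag(28, 180).
Both eigenvalues are positive, so H is positive definite: a local minimum.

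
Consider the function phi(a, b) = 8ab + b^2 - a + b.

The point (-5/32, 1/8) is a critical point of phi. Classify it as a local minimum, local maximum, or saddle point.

The Hessian of phi is constant: H = [[0, 8], [8, 2]].
det(H) = 0·2 − 8² = -64.
Since det(H) < 0, H is indefinite and the critical point is a saddle point.

saddle point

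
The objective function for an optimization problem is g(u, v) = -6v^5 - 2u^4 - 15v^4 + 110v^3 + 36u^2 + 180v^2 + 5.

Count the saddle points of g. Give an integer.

6

g separates as a function of u plus a function of v, so ∇g=0 decouples.
∂g/∂u = -8u(u - 3)(u + 3) = 0 at u ∈ {-3, 0, 3}; ∂g/∂v = -30v(v - 3)(v + 1)(v + 4) = 0 at v ∈ {-4, -1, 0, 3}.
The Hessian is diagonal: diag(g_uu, g_vv). Second derivatives: g_uu(-3)=-144, g_uu(0)=72, g_uu(3)=-144; g_vv(-4)=2520, g_vv(-1)=-360, g_vv(0)=360, g_vv(3)=-2520.
Saddle points occur where the two diagonal entries have opposite signs: (-3, -4), (-3, 0), (0, -1), (0, 3), (3, -4), (3, 0). Count: 6.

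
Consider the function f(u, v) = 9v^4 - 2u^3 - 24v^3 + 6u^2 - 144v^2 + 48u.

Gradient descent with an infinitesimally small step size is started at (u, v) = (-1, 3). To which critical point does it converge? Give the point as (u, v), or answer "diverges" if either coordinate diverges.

f is separable, so gradient descent decouples: u follows -∂f/∂u, v follows -∂f/∂v.
∂f/∂u = -6(u - 4)(u + 2); at u=-1 this is 30, so u decreases.
∂f/∂v = 36v(v - 4)(v + 2); at v=3 this is -540, so v increases.
u converges to its nearest critical value -2 (a local min of the u-part); v converges to 4. The iterate converges to (-2, 4).

(-2, 4)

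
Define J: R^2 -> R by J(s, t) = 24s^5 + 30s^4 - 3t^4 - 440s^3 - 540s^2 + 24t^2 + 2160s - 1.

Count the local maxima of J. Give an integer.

4

J separates as a function of s plus a function of t, so ∇J=0 decouples.
∂J/∂s = 120(s - 3)(s - 1)(s + 2)(s + 3) = 0 at s ∈ {-3, -2, 1, 3}; ∂J/∂t = -12t(t - 2)(t + 2) = 0 at t ∈ {-2, 0, 2}.
The Hessian is diagonal: diag(J_ss, J_tt). Second derivatives: J_ss(-3)=-2880, J_ss(-2)=1800, J_ss(1)=-2880, J_ss(3)=7200; J_tt(-2)=-96, J_tt(0)=48, J_tt(2)=-96.
Local maxima occur where both diagonal entries negative: (-3, -2), (-3, 2), (1, -2), (1, 2). Count: 4.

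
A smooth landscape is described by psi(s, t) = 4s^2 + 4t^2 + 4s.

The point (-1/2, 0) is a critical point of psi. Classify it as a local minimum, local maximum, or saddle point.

local minimum

The Hessian of psi is constant: H = [[8, 0], [0, 8]].
det(H) = 8·8 − 0² = 64.
det(H) > 0 and tr(H) = 16 > 0, so H is positive definite and the point is a local minimum.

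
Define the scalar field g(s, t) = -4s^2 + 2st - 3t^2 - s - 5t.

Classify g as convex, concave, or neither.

concave

g is quadratic, so its Hessian is the constant matrix H = [[-8, 2], [2, -6]].
det(H) = 44, tr(H) = -14.
det(H) > 0 and tr(H) < 0, so H is negative definite everywhere: concave.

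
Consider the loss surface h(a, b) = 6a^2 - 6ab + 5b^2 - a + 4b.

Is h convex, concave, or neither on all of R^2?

h is quadratic, so its Hessian is the constant matrix H = [[12, -6], [-6, 10]].
det(H) = 84, tr(H) = 22.
det(H) > 0 and tr(H) > 0, so H is positive definite everywhere: convex.

convex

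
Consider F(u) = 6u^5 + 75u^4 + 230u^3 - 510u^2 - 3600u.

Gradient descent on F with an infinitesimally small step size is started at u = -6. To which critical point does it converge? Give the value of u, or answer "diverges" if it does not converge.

diverges

F'(u) = 30(u - 2)(u + 3)(u + 4)(u + 5), so F'(-6) = 1440.
Gradient descent moves in the -F' direction, i.e. u is decreasing.
There is no critical point below u=-6, and F' keeps the same sign, so the iterate runs off to −∞.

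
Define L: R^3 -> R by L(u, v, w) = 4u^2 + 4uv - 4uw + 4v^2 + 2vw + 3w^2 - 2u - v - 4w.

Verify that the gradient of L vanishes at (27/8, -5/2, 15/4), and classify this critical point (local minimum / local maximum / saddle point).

local minimum

∇L = (8u + 4v - 4w - 2, 4u + 8v + 2w - 1, -4u + 2v + 6w - 4); substituting (27/8, -5/2, 15/4) gives ∇L = (0, 0, 0), so (27/8, -5/2, 15/4) is indeed a critical point.
The Hessian is constant: H = [[8, 4, -4], [4, 8, 2], [-4, 2, 6]].
Leading principal minors: Δ₁ = 8, Δ₂ = 48, Δ₃ = 64.
All leading minors are positive, so H is positive definite: a local minimum.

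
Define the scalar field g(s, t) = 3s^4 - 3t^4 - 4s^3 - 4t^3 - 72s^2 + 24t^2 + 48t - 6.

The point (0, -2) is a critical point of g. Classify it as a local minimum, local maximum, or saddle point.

The mixed partial ∂²g/∂s∂t is 0, so the Hessian at any point is diag(g_ss, g_tt) = diag(12(3s^2 - 2s - 12), 12(-3t^2 - 2t + 4)).
At (0, -2): H = diag(-144, -48).
Both eigenvalues are negative, so H is negative definite: a local maximum.

local maximum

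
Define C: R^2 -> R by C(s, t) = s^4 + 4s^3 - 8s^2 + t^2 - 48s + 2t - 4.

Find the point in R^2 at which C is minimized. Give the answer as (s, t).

(2, -1)

C(s,t) separates as P(s) + Q(t) − 4, so its minimum is min P + min Q − 4.
P'(s) = 4(s - 2)(s + 2)(s + 3) vanishes at s ∈ {-3, -2, 2}; Q'(t) = 2(t + 1) vanishes at t ∈ {-1}.
Local minima of P (where P''>0): P(-3)=45, P(2)=-80. Local minima of Q: Q(-1)=-1.
So the global minimum of C is P(2) + Q(-1) − 4 = -80 − 1 − 4 = -85, attained at (2, -1).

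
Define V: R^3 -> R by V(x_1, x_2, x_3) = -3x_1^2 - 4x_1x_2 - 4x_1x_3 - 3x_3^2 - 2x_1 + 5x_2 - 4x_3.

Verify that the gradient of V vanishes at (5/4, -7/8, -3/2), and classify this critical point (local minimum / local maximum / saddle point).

saddle point

∇V = (-6x_1 - 4x_2 - 4x_3 - 2, -4x_1 + 5, -4x_1 - 6x_3 - 4); substituting (5/4, -7/8, -3/2) gives ∇V = (0, 0, 0), so (5/4, -7/8, -3/2) is indeed a critical point.
The Hessian is constant: H = [[-6, -4, -4], [-4, 0, 0], [-4, 0, -6]].
Leading principal minors: Δ₁ = -6, Δ₂ = -16, Δ₃ = 96.
The minors fit neither the all-positive nor the alternating-sign pattern, so H is indefinite: a saddle point.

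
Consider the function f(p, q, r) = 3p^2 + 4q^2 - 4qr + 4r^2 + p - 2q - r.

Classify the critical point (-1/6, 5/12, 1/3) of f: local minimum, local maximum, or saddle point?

The Hessian is constant: H = [[6, 0, 0], [0, 8, -4], [0, -4, 8]].
Leading principal minors: Δ₁ = 6, Δ₂ = 48, Δ₃ = 288.
All leading minors are positive, so H is positive definite: a local minimum.

local minimum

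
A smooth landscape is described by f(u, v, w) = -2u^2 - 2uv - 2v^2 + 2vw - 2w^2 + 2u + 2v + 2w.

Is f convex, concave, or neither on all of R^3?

concave

f is quadratic, so its Hessian is the constant matrix H = [[-4, -2, 0], [-2, -4, 2], [0, 2, -4]].
Leading principal minors: -4, 12, -32.
Signs alternate −, +, − ⇒ H ≺ 0 ⇒ concave.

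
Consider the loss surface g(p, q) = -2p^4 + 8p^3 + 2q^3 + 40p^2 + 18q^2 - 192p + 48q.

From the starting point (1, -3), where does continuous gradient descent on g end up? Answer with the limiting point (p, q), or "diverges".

g is separable, so gradient descent decouples: p follows -∂g/∂p, q follows -∂g/∂q.
∂g/∂p = -8(p - 4)(p - 2)(p + 3); at p=1 this is -96, so p increases.
∂g/∂q = 6(q + 2)(q + 4); at q=-3 this is -6, so q increases.
p converges to its nearest critical value 2 (a local min of the p-part); q converges to -2. The iterate converges to (2, -2).

(2, -2)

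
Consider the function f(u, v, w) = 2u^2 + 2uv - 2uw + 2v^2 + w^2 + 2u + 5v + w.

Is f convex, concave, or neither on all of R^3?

convex

f is quadratic, so its Hessian is the constant matrix H = [[4, 2, -2], [2, 4, 0], [-2, 0, 2]].
Leading principal minors: 4, 12, 8.
All positive ⇒ H ≻ 0 ⇒ convex.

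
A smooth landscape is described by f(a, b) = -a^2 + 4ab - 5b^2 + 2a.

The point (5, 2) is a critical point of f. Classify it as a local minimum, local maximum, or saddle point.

The Hessian of f is constant: H = [[-2, 4], [4, -10]].
det(H) = (-2)·(-10) − 4² = 4.
det(H) > 0 and tr(H) = -12 < 0, so H is negative definite and the point is a local maximum.

local maximum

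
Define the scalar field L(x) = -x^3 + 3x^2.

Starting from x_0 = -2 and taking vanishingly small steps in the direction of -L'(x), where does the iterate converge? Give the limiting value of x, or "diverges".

0

L'(x) = -3x(x - 2), so L'(-2) = -24.
Gradient descent moves in the -L' direction, i.e. x is increasing.
The nearest critical point in that direction is x = 0, where L'' = 6 > 0 (a local minimum). The iterate converges there.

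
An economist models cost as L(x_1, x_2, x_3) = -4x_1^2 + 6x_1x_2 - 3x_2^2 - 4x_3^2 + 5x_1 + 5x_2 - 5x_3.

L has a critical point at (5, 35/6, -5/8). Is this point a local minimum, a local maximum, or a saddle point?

The Hessian is constant: H = [[-8, 6, 0], [6, -6, 0], [0, 0, -8]].
Leading principal minors: Δ₁ = -8, Δ₂ = 12, Δ₃ = -96.
The minors alternate sign starting negative (−, +, −), so H is negative definite: a local maximum.

local maximum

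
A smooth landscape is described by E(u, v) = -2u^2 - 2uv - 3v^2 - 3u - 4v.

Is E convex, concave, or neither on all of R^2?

concave

E is quadratic, so its Hessian is the constant matrix H = [[-4, -2], [-2, -6]].
det(H) = 20, tr(H) = -10.
det(H) > 0 and tr(H) < 0, so H is negative definite everywhere: concave.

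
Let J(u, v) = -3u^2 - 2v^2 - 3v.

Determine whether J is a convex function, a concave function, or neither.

concave

J is quadratic, so its Hessian is the constant matrix H = [[-6, 0], [0, -4]].
det(H) = 24, tr(H) = -10.
det(H) > 0 and tr(H) < 0, so H is negative definite everywhere: concave.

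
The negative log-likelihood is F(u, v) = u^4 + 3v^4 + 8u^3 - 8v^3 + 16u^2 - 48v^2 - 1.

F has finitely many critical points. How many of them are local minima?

F separates as a function of u plus a function of v, so ∇F=0 decouples.
∂F/∂u = 4u(u + 2)(u + 4) = 0 at u ∈ {-4, -2, 0}; ∂F/∂v = 12v(v - 4)(v + 2) = 0 at v ∈ {-2, 0, 4}.
The Hessian is diagonal: diag(F_uu, F_vv). Second derivatives: F_uu(-4)=32, F_uu(-2)=-16, F_uu(0)=32; F_vv(-2)=144, F_vv(0)=-96, F_vv(4)=288.
Local minima occur where both diagonal entries positive: (-4, -2), (-4, 4), (0, -2), (0, 4). Count: 4.

4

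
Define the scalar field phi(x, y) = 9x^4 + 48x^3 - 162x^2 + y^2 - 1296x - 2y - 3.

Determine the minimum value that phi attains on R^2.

phi(x,y) separates as P(x) + Q(y) − 3, so its minimum is min P + min Q − 3.
P'(x) = 36(x - 3)(x + 3)(x + 4) vanishes at x ∈ {-4, -3, 3}; Q'(y) = 2y - 2 vanishes at y ∈ {1}.
Local minima of P (where P''>0): P(-4)=1824, P(3)=-3321. Local minima of Q: Q(1)=-1.
So the global minimum of phi is P(3) + Q(1) − 3 = -3321 − 1 − 3 = -3325, attained at (3, 1).

-3325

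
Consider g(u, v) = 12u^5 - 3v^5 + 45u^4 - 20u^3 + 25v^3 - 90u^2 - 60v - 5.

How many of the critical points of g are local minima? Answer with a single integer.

g separates as a function of u plus a function of v, so ∇g=0 decouples.
∂g/∂u = 60u(u - 1)(u + 1)(u + 3) = 0 at u ∈ {-3, -1, 0, 1}; ∂g/∂v = -15(v - 2)(v - 1)(v + 1)(v + 2) = 0 at v ∈ {-2, -1, 1, 2}.
The Hessian is diagonal: diag(g_uu, g_vv). Second derivatives: g_uu(-3)=-1440, g_uu(-1)=240, g_uu(0)=-180, g_uu(1)=480; g_vv(-2)=180, g_vv(-1)=-90, g_vv(1)=90, g_vv(2)=-180.
Local minima occur where both diagonal entries positive: (-1, -2), (-1, 1), (1, -2), (1, 1). Count: 4.

4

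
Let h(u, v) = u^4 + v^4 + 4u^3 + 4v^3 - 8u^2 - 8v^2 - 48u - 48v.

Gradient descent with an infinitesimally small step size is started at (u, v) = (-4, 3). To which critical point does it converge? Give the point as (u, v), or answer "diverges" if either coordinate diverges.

h is separable, so gradient descent decouples: u follows -∂h/∂u, v follows -∂h/∂v.
∂h/∂u = 4(u - 2)(u + 2)(u + 3); at u=-4 this is -48, so u increases.
∂h/∂v = 4(v - 2)(v + 2)(v + 3); at v=3 this is 120, so v decreases.
u converges to its nearest critical value -3 (a local min of the u-part); v converges to 2. The iterate converges to (-3, 2).

(-3, 2)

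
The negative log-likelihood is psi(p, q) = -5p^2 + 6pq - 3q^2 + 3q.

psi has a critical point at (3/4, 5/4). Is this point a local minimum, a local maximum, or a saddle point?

local maximum

The Hessian of psi is constant: H = [[-10, 6], [6, -6]].
det(H) = (-10)·(-6) − 6² = 24.
det(H) > 0 and tr(H) = -16 < 0, so H is negative definite and the point is a local maximum.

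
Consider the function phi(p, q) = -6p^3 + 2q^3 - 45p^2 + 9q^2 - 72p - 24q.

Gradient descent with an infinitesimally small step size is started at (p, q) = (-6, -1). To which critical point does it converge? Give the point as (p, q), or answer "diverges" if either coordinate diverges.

(-4, 1)

phi is separable, so gradient descent decouples: p follows -∂phi/∂p, q follows -∂phi/∂q.
∂phi/∂p = -18(p + 1)(p + 4); at p=-6 this is -180, so p increases.
∂phi/∂q = 6(q - 1)(q + 4); at q=-1 this is -36, so q increases.
p converges to its nearest critical value -4 (a local min of the p-part); q converges to 1. The iterate converges to (-4, 1).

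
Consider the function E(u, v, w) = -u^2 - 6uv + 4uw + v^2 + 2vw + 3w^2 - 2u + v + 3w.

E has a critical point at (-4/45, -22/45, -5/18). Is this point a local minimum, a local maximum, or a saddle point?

The Hessian is constant: H = [[-2, -6, 4], [-6, 2, 2], [4, 2, 6]].
Leading principal minors: Δ₁ = -2, Δ₂ = -40, Δ₃ = -360.
The minors fit neither the all-positive nor the alternating-sign pattern, so H is indefinite: a saddle point.

saddle point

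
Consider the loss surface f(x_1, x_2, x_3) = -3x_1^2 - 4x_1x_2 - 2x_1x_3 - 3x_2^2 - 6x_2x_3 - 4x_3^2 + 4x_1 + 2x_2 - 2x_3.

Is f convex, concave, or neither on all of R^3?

concave

f is quadratic, so its Hessian is the constant matrix H = [[-6, -4, -2], [-4, -6, -6], [-2, -6, -8]].
Leading principal minors: -6, 20, -16.
Signs alternate −, +, − ⇒ H ≺ 0 ⇒ concave.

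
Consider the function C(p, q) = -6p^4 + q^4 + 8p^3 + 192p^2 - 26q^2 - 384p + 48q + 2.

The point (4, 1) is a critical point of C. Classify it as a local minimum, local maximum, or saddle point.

The mixed partial ∂²C/∂p∂q is 0, so the Hessian at any point is diag(C_pp, C_qq) = diag(24(-3p^2 + 2p + 16), 4(3q^2 - 13)).
At (4, 1): H = diag(-576, -40).
Both eigenvalues are negative, so H is negative definite: a local maximum.

local maximum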